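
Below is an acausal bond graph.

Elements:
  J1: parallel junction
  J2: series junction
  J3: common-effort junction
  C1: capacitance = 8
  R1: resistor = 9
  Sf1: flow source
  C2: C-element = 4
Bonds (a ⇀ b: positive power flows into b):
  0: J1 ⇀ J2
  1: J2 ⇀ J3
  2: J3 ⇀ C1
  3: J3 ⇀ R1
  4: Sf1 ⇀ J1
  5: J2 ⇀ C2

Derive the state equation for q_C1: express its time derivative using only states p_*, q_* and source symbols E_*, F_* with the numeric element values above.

dq_C1/dt = F_Sf1 - q_C1/72

β4 stroke→Sf1  (Sf1 fixes flow; stroke at Sf1)
β0 stroke→J1  (J1: last free bond brings effort in)
β1 stroke→J2  (1-jn J2 has f-setter on 0)
β5 stroke→J2  (J2: bond 0 brought flow, rest push out)
β2 stroke→J3  (C1 integral (e out))
β3 stroke→R1  (0-jn J3 has e-setter on 2)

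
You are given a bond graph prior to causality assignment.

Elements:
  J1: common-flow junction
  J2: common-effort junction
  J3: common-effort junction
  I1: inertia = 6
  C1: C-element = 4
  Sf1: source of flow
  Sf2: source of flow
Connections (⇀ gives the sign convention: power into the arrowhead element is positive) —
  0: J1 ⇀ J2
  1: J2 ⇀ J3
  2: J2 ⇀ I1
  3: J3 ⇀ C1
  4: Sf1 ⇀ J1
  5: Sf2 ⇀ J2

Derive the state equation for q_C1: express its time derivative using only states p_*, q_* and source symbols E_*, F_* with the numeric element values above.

dq_C1/dt = F_Sf1 + F_Sf2 - p_I1/6

bond 4 stroke→Sf1  (Sf1 fixes flow; stroke at Sf1)
bond 5 stroke→Sf2  (Sf2 (Sf) sets flow on bond)
bond 0 stroke→J1  (J1 flow already set via bond 4)
bond 2 stroke→I1  (I1: I, integral causality)
bond 1 stroke→J2  (only one effort-in slot at J2)
bond 3 stroke→J3  (J3: last free bond brings effort in)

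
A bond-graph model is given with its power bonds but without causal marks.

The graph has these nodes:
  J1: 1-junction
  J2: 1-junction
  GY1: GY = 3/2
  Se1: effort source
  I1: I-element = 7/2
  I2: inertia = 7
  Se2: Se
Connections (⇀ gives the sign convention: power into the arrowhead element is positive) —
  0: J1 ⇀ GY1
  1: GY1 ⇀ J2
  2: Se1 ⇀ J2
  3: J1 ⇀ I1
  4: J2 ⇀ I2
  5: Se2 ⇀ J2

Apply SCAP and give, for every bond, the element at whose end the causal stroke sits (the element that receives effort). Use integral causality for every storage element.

β0 stroke at J1
β1 stroke at J2
β2 stroke at J2
β3 stroke at I1
β4 stroke at I2
β5 stroke at J2

#2 stroke→J2  (source Se1 imposes e)
#5 stroke→J2  (Se2 (Se) sets effort on bond)
#3 stroke→I1  (I1 integral (f out))
#0 stroke→J1  (1-jn J1 has f-setter on 3)
#1 stroke→J2  (GY1: gyrator matches bond 0)
#4 stroke→I2  (closing 1-jn rule on J2)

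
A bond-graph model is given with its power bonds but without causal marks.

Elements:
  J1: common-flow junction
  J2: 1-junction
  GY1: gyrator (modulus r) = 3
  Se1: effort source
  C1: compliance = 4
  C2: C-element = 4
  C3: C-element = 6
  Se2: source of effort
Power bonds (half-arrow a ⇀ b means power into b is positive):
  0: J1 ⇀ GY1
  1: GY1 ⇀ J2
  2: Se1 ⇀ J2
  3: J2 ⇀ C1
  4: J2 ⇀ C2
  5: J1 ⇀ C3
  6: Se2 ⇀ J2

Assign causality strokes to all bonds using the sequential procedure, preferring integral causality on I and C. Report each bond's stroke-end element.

b0 stroke at GY1
b1 stroke at GY1
b2 stroke at J2
b3 stroke at J2
b4 stroke at J2
b5 stroke at J1
b6 stroke at J2

b2 stroke→J2  (Se1 fixes effort; stroke away)
b6 stroke→J2  (Se2: effort source, stroke at far end)
b3 stroke→J2  (C1 outputs effort q/C1)
b4 stroke→J2  (C2 outputs effort q/C2)
b1 stroke→GY1  (only one flow-in slot at J2)
b0 stroke→GY1  (GY1 both-in/both-out from 1)
b5 stroke→J1  (J1: bond 0 brought flow, rest push out)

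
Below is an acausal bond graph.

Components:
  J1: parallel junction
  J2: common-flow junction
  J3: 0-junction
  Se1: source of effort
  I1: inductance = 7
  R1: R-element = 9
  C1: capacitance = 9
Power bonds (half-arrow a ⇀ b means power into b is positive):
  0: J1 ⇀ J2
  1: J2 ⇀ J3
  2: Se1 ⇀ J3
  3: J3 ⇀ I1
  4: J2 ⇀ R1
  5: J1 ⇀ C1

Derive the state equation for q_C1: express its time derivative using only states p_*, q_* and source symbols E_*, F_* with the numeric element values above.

b2 |J3  (Se1: effort source, stroke at far end)
b1 |J2  (J3: bond 2 brought effort, rest push out)
b3 |I1  (0-jn J3 has e-setter on 2)
b5 |J1  (prefer integral on C1)
b0 |J2  (0-jn J1 has e-setter on 5)
b4 |R1  (J2 needs exactly one f-in)

dq_C1/dt = E_Se1/9 - q_C1/81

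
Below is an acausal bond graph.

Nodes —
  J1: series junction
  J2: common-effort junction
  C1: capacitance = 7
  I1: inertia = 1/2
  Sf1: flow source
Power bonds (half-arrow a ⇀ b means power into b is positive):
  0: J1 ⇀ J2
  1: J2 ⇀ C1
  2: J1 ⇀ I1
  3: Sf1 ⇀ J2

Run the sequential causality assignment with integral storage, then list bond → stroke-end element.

b0 |J1
b1 |J2
b2 |I1
b3 |Sf1

bond 3 →Sf1  (Sf1 fixes flow; stroke at Sf1)
bond 1 →J2  (C1 outputs effort q/C1)
bond 0 →J1  (common-e at J2 fixed by 1)
bond 2 →I1  (J1 needs exactly one f-in)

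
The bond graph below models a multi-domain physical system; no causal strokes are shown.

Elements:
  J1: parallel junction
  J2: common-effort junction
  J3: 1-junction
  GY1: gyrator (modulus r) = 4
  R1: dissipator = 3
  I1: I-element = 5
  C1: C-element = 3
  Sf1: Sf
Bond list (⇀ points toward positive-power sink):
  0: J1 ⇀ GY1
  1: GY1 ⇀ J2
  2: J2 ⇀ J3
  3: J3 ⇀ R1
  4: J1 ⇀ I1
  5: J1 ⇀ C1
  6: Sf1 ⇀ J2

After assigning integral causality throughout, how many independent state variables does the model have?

2  (C1, I1 all integral)

b6 |Sf1  (Sf1: flow source, stroke at near end)
b4 |I1  (I1 integral (f out))
b5 |J1  (C1 integral (e out))
b0 |GY1  (J1 effort already set via bond 5)
b1 |GY1  (through GY1, causality inverts; strokes same side of GY1)
b2 |J2  (J2: last free bond brings effort in)
b3 |J3  (1-jn J3 has f-setter on 2)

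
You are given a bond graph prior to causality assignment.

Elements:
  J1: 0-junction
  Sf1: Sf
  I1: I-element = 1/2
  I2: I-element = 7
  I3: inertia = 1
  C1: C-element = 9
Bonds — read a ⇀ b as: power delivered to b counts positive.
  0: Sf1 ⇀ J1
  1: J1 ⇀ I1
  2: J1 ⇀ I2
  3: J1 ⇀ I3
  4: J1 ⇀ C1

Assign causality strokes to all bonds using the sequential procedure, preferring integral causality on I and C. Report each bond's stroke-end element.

bond 0 |Sf1
bond 1 |I1
bond 2 |I2
bond 3 |I3
bond 4 |J1

bond 0 →Sf1  (Sf1: flow source, stroke at near end)
bond 1 →I1  (I1 integral (f out))
bond 2 →I2  (prefer integral on I2)
bond 3 →I3  (I3 integral (f out))
bond 4 →J1  (closing 0-jn rule on J1)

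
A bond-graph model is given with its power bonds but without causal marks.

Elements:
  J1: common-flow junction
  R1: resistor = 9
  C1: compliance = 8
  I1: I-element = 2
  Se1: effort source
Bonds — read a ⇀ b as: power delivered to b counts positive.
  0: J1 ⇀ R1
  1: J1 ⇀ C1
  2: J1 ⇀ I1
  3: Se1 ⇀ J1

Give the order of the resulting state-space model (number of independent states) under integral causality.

b3 |J1  (Se1: effort source, stroke at far end)
b1 |J1  (C1: C, integral causality)
b2 |I1  (prefer integral on I1)
b0 |J1  (common-f at J1 fixed by 2)

2  (C1, I1 all integral)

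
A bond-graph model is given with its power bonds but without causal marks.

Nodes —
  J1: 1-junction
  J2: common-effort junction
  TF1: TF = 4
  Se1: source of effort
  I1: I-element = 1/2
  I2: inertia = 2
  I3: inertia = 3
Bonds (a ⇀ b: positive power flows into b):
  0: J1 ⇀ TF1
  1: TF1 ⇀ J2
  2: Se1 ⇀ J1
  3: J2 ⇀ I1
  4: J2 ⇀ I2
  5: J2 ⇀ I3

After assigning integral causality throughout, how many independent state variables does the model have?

3  (I1, I2, I3 all integral)

bond 2 stroke→J1  (source Se1 imposes e)
bond 0 stroke→TF1  (closing 1-jn rule on J1)
bond 1 stroke→J2  (through TF1, causality passes straight; one stroke at TF1)
bond 3 stroke→I1  (0-jn J2 has e-setter on 1)
bond 4 stroke→I2  (common-e at J2 fixed by 1)
bond 5 stroke→I3  (J2 effort already set via bond 1)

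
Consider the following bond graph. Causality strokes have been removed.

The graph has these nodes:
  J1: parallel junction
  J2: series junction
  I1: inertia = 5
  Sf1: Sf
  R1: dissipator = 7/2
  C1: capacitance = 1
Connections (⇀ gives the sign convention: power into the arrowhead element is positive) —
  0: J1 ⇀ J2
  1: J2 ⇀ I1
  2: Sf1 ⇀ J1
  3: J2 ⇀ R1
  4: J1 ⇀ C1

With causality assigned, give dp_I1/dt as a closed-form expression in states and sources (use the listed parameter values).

dp_I1/dt = -7*p_I1/10 + q_C1

β2 |Sf1  (Sf1 fixes flow; stroke at Sf1)
β1 |I1  (I1 integral (f out))
β0 |J2  (common-f at J2 fixed by 1)
β3 |J2  (1-jn J2 has f-setter on 1)
β4 |J1  (closing 0-jn rule on J1)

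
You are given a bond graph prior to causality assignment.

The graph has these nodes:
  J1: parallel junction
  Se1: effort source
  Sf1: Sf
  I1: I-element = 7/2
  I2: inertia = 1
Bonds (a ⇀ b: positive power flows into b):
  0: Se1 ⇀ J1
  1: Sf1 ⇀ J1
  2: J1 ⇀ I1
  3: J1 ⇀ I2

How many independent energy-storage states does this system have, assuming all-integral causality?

#0 stroke at J1  (Se1 fixes effort; stroke away)
#1 stroke at Sf1  (source Sf1 imposes f)
#2 stroke at I1  (0-jn J1 has e-setter on 0)
#3 stroke at I2  (0-jn J1 has e-setter on 0)

2  (I1, I2 all integral)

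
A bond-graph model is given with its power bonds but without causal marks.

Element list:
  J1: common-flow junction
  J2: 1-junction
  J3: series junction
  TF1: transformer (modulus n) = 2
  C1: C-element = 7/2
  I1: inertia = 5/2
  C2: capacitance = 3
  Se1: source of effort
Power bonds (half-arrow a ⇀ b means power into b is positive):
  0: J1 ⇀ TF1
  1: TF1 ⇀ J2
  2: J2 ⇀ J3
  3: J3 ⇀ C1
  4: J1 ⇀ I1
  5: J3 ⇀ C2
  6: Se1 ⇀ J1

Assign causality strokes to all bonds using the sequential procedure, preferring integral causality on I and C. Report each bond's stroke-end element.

#6 stroke→J1  (Se1: effort source, stroke at far end)
#3 stroke→J3  (C1 integral (e out))
#4 stroke→I1  (I1 outputs flow p/I1)
#0 stroke→J1  (J1: bond 4 brought flow, rest push out)
#1 stroke→TF1  (TF1: transformer flips bond 0)
#2 stroke→J2  (1-jn J2 has f-setter on 1)
#5 stroke→J3  (1-jn J3 has f-setter on 2)

β0 stroke at J1
β1 stroke at TF1
β2 stroke at J2
β3 stroke at J3
β4 stroke at I1
β5 stroke at J3
β6 stroke at J1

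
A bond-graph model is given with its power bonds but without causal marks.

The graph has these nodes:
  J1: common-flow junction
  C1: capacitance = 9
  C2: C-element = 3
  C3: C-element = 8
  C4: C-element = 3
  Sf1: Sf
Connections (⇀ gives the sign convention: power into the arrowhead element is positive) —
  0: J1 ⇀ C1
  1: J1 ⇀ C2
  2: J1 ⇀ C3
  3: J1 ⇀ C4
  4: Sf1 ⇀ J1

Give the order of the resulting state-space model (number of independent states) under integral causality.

β4 →Sf1  (Sf1: flow source, stroke at near end)
β0 →J1  (J1 flow already set via bond 4)
β1 →J1  (1-jn J1 has f-setter on 4)
β2 →J1  (1-jn J1 has f-setter on 4)
β3 →J1  (common-f at J1 fixed by 4)

4  (C1, C2, C3, C4 all integral)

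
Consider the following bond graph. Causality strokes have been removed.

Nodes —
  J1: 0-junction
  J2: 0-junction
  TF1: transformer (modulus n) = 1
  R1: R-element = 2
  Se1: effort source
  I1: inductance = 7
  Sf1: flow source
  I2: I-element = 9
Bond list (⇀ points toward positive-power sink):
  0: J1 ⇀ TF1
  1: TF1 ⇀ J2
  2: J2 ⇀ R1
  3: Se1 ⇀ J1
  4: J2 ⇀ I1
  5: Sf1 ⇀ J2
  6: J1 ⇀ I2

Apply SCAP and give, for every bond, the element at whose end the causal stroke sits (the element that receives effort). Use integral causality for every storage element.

bond 3 stroke→J1  (Se1 fixes effort; stroke away)
bond 5 stroke→Sf1  (Sf1: flow source, stroke at near end)
bond 0 stroke→TF1  (common-e at J1 fixed by 3)
bond 6 stroke→I2  (J1 effort already set via bond 3)
bond 1 stroke→J2  (TF TF1: opposite of bond 0)
bond 2 stroke→R1  (J2: bond 1 brought effort, rest push out)
bond 4 stroke→I1  (J2 effort already set via bond 1)

β0 →TF1
β1 →J2
β2 →R1
β3 →J1
β4 →I1
β5 →Sf1
β6 →I2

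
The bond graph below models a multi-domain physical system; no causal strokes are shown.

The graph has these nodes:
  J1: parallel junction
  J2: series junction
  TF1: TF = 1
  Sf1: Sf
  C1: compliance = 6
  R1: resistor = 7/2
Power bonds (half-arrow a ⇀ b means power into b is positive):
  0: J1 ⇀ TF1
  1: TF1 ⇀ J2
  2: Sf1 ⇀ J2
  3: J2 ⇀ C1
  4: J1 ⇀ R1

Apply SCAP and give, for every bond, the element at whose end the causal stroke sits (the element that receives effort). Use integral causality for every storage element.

β2 stroke→Sf1  (Sf1: flow source, stroke at near end)
β1 stroke→J2  (common-f at J2 fixed by 2)
β3 stroke→J2  (J2: bond 2 brought flow, rest push out)
β0 stroke→TF1  (TF1 one-in-one-out from 1)
β4 stroke→J1  (J1 needs exactly one e-in)

bond 0 |TF1
bond 1 |J2
bond 2 |Sf1
bond 3 |J2
bond 4 |J1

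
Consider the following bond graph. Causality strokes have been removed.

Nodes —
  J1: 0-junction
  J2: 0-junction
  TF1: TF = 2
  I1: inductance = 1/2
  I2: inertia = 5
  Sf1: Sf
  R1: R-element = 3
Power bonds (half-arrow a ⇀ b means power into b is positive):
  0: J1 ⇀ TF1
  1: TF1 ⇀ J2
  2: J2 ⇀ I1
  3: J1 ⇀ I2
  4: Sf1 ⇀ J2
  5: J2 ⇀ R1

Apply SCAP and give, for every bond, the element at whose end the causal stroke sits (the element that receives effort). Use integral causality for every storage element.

#0 |J1
#1 |TF1
#2 |I1
#3 |I2
#4 |Sf1
#5 |J2

#4 |Sf1  (Sf1: flow source, stroke at near end)
#2 |I1  (I1 outputs flow p/I1)
#3 |I2  (I2: I, integral causality)
#0 |J1  (J1: last free bond brings effort in)
#1 |TF1  (TF TF1: opposite of bond 0)
#5 |J2  (J2: last free bond brings effort in)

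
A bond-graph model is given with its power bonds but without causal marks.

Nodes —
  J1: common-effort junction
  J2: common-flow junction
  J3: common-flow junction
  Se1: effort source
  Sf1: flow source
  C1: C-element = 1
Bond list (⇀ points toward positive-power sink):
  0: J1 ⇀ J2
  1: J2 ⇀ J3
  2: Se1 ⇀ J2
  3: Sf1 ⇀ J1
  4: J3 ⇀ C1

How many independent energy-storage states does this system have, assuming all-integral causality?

b2 →J2  (Se1 fixes effort; stroke away)
b3 →Sf1  (source Sf1 imposes f)
b0 →J1  (only one effort-in slot at J1)
b1 →J2  (J2 flow already set via bond 0)
b4 →J3  (J3 flow already set via bond 1)

1  (C1 all integral)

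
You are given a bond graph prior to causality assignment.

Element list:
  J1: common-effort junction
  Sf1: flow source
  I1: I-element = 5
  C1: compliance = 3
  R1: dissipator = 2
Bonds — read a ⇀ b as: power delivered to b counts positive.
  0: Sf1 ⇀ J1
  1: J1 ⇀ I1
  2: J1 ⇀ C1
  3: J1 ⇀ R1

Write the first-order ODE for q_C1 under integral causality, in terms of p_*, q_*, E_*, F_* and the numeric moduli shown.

dq_C1/dt = F_Sf1 - p_I1/5 - q_C1/6

#0 →Sf1  (Sf1 fixes flow; stroke at Sf1)
#1 →I1  (I1 outputs flow p/I1)
#2 →J1  (C1 integral (e out))
#3 →R1  (J1 effort already set via bond 2)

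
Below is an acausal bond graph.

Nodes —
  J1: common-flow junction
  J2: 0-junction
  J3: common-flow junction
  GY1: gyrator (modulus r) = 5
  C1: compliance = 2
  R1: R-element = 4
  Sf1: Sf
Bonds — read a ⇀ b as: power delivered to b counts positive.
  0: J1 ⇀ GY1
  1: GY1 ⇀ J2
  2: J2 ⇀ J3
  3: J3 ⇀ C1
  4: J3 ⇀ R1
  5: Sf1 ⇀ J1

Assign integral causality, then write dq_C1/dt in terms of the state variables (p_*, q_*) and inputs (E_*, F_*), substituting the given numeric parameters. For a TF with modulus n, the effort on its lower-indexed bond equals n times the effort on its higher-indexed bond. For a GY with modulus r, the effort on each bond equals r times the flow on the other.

dq_C1/dt = 5*F_Sf1/4 - q_C1/8

b5 stroke→Sf1  (Sf1 (Sf) sets flow on bond)
b0 stroke→J1  (J1: bond 5 brought flow, rest push out)
b1 stroke→J2  (through GY1, causality inverts; strokes same side of GY1)
b2 stroke→J3  (J2: bond 1 brought effort, rest push out)
b3 stroke→J3  (C1: C, integral causality)
b4 stroke→R1  (J3: last free bond brings flow in)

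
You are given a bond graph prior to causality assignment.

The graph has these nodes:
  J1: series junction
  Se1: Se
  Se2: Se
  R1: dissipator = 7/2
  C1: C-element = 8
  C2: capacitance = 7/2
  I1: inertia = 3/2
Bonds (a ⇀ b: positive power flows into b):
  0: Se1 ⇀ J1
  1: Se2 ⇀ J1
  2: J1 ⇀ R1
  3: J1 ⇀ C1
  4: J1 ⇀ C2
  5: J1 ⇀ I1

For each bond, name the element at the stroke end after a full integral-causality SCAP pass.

β0 →J1
β1 →J1
β2 →J1
β3 →J1
β4 →J1
β5 →I1

bond 0 stroke→J1  (Se1: effort source, stroke at far end)
bond 1 stroke→J1  (Se2 (Se) sets effort on bond)
bond 3 stroke→J1  (C1 integral (e out))
bond 4 stroke→J1  (C2 outputs effort q/C2)
bond 5 stroke→I1  (prefer integral on I1)
bond 2 stroke→J1  (J1 flow already set via bond 5)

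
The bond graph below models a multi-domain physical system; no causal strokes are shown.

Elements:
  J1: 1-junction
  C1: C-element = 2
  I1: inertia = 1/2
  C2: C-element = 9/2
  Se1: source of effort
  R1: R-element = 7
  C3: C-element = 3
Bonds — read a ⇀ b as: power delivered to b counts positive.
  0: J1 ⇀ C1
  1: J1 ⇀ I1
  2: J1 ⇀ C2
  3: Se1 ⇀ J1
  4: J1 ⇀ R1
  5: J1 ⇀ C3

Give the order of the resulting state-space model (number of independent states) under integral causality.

bond 3 stroke at J1  (Se1: effort source, stroke at far end)
bond 0 stroke at J1  (prefer integral on C1)
bond 1 stroke at I1  (I1 integral (f out))
bond 2 stroke at J1  (J1: bond 1 brought flow, rest push out)
bond 4 stroke at J1  (1-jn J1 has f-setter on 1)
bond 5 stroke at J1  (common-f at J1 fixed by 1)

4  (C1, C2, C3, I1 all integral)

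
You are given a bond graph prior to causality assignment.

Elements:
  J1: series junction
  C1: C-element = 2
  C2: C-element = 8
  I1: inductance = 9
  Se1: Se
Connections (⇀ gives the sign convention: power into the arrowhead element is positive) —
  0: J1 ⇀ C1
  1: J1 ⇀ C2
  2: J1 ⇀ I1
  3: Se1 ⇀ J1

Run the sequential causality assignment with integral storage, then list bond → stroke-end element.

#0 |J1
#1 |J1
#2 |I1
#3 |J1

bond 3 →J1  (Se1 fixes effort; stroke away)
bond 0 →J1  (prefer integral on C1)
bond 1 →J1  (C2: C, integral causality)
bond 2 →I1  (closing 1-jn rule on J1)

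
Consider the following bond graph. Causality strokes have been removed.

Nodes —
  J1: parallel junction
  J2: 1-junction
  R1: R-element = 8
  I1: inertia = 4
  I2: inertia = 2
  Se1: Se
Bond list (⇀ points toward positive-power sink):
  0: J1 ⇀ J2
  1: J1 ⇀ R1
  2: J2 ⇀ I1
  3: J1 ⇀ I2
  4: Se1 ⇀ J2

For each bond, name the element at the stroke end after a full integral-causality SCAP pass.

#4 →J2  (Se1 fixes effort; stroke away)
#2 →I1  (prefer integral on I1)
#0 →J2  (J2: bond 2 brought flow, rest push out)
#3 →I2  (prefer integral on I2)
#1 →J1  (only one effort-in slot at J1)

#0 stroke→J2
#1 stroke→J1
#2 stroke→I1
#3 stroke→I2
#4 stroke→J2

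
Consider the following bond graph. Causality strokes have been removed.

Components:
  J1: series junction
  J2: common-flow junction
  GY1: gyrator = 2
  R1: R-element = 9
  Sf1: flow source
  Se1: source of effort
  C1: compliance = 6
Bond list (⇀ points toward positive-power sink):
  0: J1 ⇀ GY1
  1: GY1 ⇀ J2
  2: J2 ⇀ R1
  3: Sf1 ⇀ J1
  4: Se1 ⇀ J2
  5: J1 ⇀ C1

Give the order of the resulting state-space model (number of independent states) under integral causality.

β3 stroke at Sf1  (Sf1 (Sf) sets flow on bond)
β4 stroke at J2  (source Se1 imposes e)
β0 stroke at J1  (J1 flow already set via bond 3)
β5 stroke at J1  (1-jn J1 has f-setter on 3)
β1 stroke at J2  (GY GY1: same side as bond 0)
β2 stroke at R1  (closing 1-jn rule on J2)

1  (C1 all integral)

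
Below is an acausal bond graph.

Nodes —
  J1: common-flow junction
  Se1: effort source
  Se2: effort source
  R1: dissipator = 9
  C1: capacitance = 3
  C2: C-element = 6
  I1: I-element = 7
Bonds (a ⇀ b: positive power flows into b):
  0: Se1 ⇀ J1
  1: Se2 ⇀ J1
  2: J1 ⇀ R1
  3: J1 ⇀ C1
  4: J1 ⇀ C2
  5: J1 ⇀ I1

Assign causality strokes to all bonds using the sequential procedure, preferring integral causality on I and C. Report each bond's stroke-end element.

b0 stroke at J1  (Se1 fixes effort; stroke away)
b1 stroke at J1  (source Se2 imposes e)
b3 stroke at J1  (C1: C, integral causality)
b4 stroke at J1  (C2 integral (e out))
b5 stroke at I1  (I1 outputs flow p/I1)
b2 stroke at J1  (J1: bond 5 brought flow, rest push out)

#0 stroke→J1
#1 stroke→J1
#2 stroke→J1
#3 stroke→J1
#4 stroke→J1
#5 stroke→I1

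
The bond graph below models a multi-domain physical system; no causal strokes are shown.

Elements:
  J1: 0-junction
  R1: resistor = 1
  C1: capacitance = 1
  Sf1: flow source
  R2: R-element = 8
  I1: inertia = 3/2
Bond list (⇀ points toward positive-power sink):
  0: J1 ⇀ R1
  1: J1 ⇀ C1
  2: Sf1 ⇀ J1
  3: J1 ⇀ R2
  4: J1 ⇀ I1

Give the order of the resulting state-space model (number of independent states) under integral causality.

#2 stroke→Sf1  (source Sf1 imposes f)
#1 stroke→J1  (prefer integral on C1)
#0 stroke→R1  (common-e at J1 fixed by 1)
#3 stroke→R2  (0-jn J1 has e-setter on 1)
#4 stroke→I1  (J1 effort already set via bond 1)

2  (C1, I1 all integral)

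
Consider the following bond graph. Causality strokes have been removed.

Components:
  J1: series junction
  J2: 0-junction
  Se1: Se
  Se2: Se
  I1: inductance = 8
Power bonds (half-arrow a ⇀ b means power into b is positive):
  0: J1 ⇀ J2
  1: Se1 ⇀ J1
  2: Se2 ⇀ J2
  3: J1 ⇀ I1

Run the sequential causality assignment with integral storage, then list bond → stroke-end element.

#0 →J1
#1 →J1
#2 →J2
#3 →I1

b1 stroke at J1  (source Se1 imposes e)
b2 stroke at J2  (Se2 fixes effort; stroke away)
b0 stroke at J1  (common-e at J2 fixed by 2)
b3 stroke at I1  (J1 needs exactly one f-in)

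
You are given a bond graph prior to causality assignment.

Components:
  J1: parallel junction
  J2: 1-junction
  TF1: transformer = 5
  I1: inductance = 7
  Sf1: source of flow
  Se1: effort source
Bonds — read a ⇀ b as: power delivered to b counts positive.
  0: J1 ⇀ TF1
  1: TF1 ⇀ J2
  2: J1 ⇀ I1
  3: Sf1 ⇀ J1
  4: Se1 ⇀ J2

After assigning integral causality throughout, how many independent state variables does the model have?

b3 →Sf1  (Sf1 fixes flow; stroke at Sf1)
b4 →J2  (source Se1 imposes e)
b1 →TF1  (only one flow-in slot at J2)
b0 →J1  (TF1: transformer flips bond 1)
b2 →I1  (J1: bond 0 brought effort, rest push out)

1  (I1 all integral)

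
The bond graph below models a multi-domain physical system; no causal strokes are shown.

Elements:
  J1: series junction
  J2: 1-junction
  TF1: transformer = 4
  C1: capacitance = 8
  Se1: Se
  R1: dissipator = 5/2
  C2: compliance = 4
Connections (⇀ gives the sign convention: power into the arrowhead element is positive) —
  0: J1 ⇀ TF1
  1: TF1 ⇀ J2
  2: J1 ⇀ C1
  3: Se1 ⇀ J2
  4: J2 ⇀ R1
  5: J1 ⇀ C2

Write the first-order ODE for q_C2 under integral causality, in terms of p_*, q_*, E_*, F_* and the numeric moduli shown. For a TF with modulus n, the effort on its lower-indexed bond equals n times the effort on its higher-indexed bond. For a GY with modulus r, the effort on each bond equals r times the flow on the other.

bond 3 stroke at J2  (source Se1 imposes e)
bond 2 stroke at J1  (prefer integral on C1)
bond 5 stroke at J1  (C2 outputs effort q/C2)
bond 0 stroke at TF1  (J1 needs exactly one f-in)
bond 1 stroke at J2  (TF TF1: opposite of bond 0)
bond 4 stroke at R1  (only one flow-in slot at J2)

dq_C2/dt = E_Se1/10 - q_C1/320 - q_C2/160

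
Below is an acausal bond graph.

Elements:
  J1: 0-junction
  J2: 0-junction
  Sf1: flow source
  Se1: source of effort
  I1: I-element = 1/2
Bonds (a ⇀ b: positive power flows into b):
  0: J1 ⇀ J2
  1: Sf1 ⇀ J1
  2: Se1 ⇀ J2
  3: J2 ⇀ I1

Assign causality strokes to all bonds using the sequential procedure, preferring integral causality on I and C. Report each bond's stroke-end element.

β1 stroke at Sf1  (source Sf1 imposes f)
β2 stroke at J2  (Se1: effort source, stroke at far end)
β0 stroke at J1  (closing 0-jn rule on J1)
β3 stroke at I1  (0-jn J2 has e-setter on 2)

bond 0 stroke→J1
bond 1 stroke→Sf1
bond 2 stroke→J2
bond 3 stroke→I1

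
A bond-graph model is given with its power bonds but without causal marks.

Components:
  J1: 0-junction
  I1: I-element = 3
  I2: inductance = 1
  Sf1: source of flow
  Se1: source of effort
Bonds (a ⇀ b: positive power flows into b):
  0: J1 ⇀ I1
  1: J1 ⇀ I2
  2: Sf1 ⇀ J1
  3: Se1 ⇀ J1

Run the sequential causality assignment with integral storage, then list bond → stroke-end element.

#0 |I1
#1 |I2
#2 |Sf1
#3 |J1

#2 |Sf1  (source Sf1 imposes f)
#3 |J1  (Se1: effort source, stroke at far end)
#0 |I1  (0-jn J1 has e-setter on 3)
#1 |I2  (common-e at J1 fixed by 3)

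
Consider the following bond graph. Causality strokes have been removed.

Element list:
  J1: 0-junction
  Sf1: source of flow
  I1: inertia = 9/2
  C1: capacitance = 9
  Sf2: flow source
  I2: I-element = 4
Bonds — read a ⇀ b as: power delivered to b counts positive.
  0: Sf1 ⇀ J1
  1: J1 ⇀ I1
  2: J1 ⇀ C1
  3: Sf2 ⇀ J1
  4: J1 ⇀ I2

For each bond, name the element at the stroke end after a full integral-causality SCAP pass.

bond 0 |Sf1
bond 1 |I1
bond 2 |J1
bond 3 |Sf2
bond 4 |I2

b0 →Sf1  (Sf1 fixes flow; stroke at Sf1)
b3 →Sf2  (source Sf2 imposes f)
b1 →I1  (I1 outputs flow p/I1)
b2 →J1  (C1 integral (e out))
b4 →I2  (common-e at J1 fixed by 2)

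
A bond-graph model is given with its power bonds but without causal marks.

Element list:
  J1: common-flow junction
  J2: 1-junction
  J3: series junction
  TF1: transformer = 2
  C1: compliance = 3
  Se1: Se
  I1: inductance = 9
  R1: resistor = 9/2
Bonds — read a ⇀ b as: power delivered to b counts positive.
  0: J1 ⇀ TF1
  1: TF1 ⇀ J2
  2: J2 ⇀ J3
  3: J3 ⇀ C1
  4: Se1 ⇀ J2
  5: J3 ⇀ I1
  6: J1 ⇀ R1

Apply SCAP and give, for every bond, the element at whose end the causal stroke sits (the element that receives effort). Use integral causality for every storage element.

b0 →TF1
b1 →J2
b2 →J3
b3 →J3
b4 →J2
b5 →I1
b6 →J1

bond 4 →J2  (Se1: effort source, stroke at far end)
bond 3 →J3  (prefer integral on C1)
bond 5 →I1  (I1 integral (f out))
bond 2 →J3  (common-f at J3 fixed by 5)
bond 1 →J2  (1-jn J2 has f-setter on 2)
bond 0 →TF1  (TF TF1: opposite of bond 1)
bond 6 →J1  (J1: bond 0 brought flow, rest push out)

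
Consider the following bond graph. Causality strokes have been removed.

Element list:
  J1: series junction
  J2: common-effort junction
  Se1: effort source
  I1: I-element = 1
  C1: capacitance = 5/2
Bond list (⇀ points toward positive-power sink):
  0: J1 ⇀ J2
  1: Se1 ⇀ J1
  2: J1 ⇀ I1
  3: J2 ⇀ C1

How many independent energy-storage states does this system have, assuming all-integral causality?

b1 →J1  (Se1 fixes effort; stroke away)
b2 →I1  (I1 integral (f out))
b0 →J1  (1-jn J1 has f-setter on 2)
b3 →J2  (J2: last free bond brings effort in)

2  (C1, I1 all integral)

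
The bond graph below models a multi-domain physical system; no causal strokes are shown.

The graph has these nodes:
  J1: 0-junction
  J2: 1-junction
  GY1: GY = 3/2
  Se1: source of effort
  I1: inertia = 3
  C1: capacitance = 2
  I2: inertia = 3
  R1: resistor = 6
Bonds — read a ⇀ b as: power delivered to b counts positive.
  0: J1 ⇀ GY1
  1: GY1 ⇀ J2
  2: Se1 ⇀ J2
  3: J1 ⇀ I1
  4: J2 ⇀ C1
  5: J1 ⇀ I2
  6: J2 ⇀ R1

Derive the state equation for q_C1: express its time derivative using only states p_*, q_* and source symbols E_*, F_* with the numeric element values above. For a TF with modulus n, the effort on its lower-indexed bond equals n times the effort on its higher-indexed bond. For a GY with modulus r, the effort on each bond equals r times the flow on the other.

bond 2 stroke→J2  (source Se1 imposes e)
bond 3 stroke→I1  (prefer integral on I1)
bond 4 stroke→J2  (C1 integral (e out))
bond 5 stroke→I2  (I2 outputs flow p/I2)
bond 0 stroke→J1  (closing 0-jn rule on J1)
bond 1 stroke→J2  (GY1 both-in/both-out from 0)
bond 6 stroke→R1  (only one flow-in slot at J2)

dq_C1/dt = E_Se1/6 - p_I1/12 - p_I2/12 - q_C1/12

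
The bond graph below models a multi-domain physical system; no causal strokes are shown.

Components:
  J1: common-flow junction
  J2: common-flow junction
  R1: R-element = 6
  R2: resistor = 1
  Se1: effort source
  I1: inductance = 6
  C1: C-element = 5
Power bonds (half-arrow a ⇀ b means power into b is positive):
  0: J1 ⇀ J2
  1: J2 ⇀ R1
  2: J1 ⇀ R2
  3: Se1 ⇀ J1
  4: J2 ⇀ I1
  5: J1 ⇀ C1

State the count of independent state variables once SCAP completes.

2  (C1, I1 all integral)

b3 stroke at J1  (Se1: effort source, stroke at far end)
b4 stroke at I1  (I1 integral (f out))
b0 stroke at J2  (common-f at J2 fixed by 4)
b1 stroke at J2  (common-f at J2 fixed by 4)
b2 stroke at J1  (J1: bond 0 brought flow, rest push out)
b5 stroke at J1  (J1 flow already set via bond 0)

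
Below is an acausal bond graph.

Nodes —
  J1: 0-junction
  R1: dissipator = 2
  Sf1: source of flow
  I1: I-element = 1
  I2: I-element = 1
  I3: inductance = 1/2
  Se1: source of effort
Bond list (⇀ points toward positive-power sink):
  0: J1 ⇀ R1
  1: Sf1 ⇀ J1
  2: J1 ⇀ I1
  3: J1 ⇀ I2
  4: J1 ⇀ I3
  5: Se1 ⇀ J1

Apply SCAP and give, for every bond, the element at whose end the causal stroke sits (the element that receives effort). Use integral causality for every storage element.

#0 stroke→R1
#1 stroke→Sf1
#2 stroke→I1
#3 stroke→I2
#4 stroke→I3
#5 stroke→J1

#1 |Sf1  (Sf1 (Sf) sets flow on bond)
#5 |J1  (Se1 fixes effort; stroke away)
#0 |R1  (common-e at J1 fixed by 5)
#2 |I1  (J1: bond 5 brought effort, rest push out)
#3 |I2  (J1: bond 5 brought effort, rest push out)
#4 |I3  (0-jn J1 has e-setter on 5)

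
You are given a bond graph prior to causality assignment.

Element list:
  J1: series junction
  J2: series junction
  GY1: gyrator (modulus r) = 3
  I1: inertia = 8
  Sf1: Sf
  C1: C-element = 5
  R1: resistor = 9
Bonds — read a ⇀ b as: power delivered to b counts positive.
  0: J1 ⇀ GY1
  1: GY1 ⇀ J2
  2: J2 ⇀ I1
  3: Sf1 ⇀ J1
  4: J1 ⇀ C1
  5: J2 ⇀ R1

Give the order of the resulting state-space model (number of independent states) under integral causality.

#3 stroke→Sf1  (Sf1 fixes flow; stroke at Sf1)
#0 stroke→J1  (1-jn J1 has f-setter on 3)
#4 stroke→J1  (1-jn J1 has f-setter on 3)
#1 stroke→J2  (GY GY1: same side as bond 0)
#2 stroke→I1  (prefer integral on I1)
#5 stroke→J2  (J2 flow already set via bond 2)

2  (C1, I1 all integral)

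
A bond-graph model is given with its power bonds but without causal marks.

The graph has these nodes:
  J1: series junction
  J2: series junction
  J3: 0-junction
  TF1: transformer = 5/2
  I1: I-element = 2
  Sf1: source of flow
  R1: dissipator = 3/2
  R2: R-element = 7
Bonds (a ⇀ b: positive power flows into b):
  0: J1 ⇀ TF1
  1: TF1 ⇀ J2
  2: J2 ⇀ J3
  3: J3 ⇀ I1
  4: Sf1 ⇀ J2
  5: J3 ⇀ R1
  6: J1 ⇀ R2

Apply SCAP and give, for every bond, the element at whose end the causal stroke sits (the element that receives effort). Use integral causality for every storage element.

#0 |TF1
#1 |J2
#2 |J2
#3 |I1
#4 |Sf1
#5 |J3
#6 |J1

#4 stroke at Sf1  (Sf1 (Sf) sets flow on bond)
#1 stroke at J2  (common-f at J2 fixed by 4)
#2 stroke at J2  (J2 flow already set via bond 4)
#0 stroke at TF1  (TF1 one-in-one-out from 1)
#6 stroke at J1  (J1: bond 0 brought flow, rest push out)
#3 stroke at I1  (prefer integral on I1)
#5 stroke at J3  (only one effort-in slot at J3)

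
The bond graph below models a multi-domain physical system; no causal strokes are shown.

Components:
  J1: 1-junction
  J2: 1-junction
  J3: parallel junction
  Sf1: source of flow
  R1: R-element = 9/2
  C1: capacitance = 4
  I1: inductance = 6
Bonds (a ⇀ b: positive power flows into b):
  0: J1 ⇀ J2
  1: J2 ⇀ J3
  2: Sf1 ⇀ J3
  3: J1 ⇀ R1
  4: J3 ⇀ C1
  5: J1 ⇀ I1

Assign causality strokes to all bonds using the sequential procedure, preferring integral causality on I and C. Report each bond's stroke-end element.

bond 0 |J1
bond 1 |J2
bond 2 |Sf1
bond 3 |J1
bond 4 |J3
bond 5 |I1

β2 →Sf1  (Sf1 fixes flow; stroke at Sf1)
β4 →J3  (C1 outputs effort q/C1)
β1 →J2  (0-jn J3 has e-setter on 4)
β0 →J1  (only one flow-in slot at J2)
β5 →I1  (I1 outputs flow p/I1)
β3 →J1  (J1: bond 5 brought flow, rest push out)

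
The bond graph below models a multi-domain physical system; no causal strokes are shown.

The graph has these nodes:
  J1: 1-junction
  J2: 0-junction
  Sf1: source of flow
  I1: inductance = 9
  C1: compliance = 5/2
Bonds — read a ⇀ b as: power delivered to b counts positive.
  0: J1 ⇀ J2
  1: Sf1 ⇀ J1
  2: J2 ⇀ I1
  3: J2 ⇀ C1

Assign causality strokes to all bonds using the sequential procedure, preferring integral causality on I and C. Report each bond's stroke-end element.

bond 0 |J1
bond 1 |Sf1
bond 2 |I1
bond 3 |J2

#1 →Sf1  (Sf1 (Sf) sets flow on bond)
#0 →J1  (J1 flow already set via bond 1)
#2 →I1  (I1 integral (f out))
#3 →J2  (J2: last free bond brings effort in)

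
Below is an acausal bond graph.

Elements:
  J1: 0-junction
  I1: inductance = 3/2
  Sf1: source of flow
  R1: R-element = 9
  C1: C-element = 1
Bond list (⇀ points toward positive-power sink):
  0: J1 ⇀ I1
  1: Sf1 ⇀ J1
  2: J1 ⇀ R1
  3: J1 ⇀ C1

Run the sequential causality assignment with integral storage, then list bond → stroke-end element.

bond 0 stroke at I1
bond 1 stroke at Sf1
bond 2 stroke at R1
bond 3 stroke at J1

b1 →Sf1  (Sf1 fixes flow; stroke at Sf1)
b0 →I1  (prefer integral on I1)
b3 →J1  (prefer integral on C1)
b2 →R1  (0-jn J1 has e-setter on 3)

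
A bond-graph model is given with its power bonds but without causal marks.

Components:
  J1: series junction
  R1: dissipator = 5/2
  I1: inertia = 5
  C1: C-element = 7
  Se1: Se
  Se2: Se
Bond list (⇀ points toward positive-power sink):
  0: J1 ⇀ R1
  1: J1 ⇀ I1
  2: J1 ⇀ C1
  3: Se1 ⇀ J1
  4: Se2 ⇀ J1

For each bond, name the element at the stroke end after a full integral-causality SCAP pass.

#3 |J1  (source Se1 imposes e)
#4 |J1  (Se2 fixes effort; stroke away)
#1 |I1  (I1: I, integral causality)
#0 |J1  (1-jn J1 has f-setter on 1)
#2 |J1  (J1: bond 1 brought flow, rest push out)

b0 →J1
b1 →I1
b2 →J1
b3 →J1
b4 →J1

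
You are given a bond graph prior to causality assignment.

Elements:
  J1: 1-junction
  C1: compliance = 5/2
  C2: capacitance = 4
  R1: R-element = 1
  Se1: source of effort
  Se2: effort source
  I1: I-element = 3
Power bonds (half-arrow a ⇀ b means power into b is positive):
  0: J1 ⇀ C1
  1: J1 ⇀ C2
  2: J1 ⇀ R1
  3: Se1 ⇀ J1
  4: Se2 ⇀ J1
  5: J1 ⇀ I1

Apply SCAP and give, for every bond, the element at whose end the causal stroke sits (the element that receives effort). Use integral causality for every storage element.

β3 stroke at J1  (Se1 (Se) sets effort on bond)
β4 stroke at J1  (Se2: effort source, stroke at far end)
β0 stroke at J1  (C1: C, integral causality)
β1 stroke at J1  (prefer integral on C2)
β5 stroke at I1  (I1 outputs flow p/I1)
β2 stroke at J1  (common-f at J1 fixed by 5)

b0 stroke→J1
b1 stroke→J1
b2 stroke→J1
b3 stroke→J1
b4 stroke→J1
b5 stroke→I1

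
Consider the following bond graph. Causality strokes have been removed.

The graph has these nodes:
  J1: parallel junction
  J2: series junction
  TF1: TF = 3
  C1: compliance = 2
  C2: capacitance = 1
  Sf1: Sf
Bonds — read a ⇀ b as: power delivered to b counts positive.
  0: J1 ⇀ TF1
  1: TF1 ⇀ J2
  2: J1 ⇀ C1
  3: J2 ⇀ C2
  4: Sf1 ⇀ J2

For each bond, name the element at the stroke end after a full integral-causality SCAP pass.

b4 |Sf1  (Sf1 (Sf) sets flow on bond)
b1 |J2  (J2: bond 4 brought flow, rest push out)
b3 |J2  (common-f at J2 fixed by 4)
b0 |TF1  (TF1: transformer flips bond 1)
b2 |J1  (only one effort-in slot at J1)

#0 stroke→TF1
#1 stroke→J2
#2 stroke→J1
#3 stroke→J2
#4 stroke→Sf1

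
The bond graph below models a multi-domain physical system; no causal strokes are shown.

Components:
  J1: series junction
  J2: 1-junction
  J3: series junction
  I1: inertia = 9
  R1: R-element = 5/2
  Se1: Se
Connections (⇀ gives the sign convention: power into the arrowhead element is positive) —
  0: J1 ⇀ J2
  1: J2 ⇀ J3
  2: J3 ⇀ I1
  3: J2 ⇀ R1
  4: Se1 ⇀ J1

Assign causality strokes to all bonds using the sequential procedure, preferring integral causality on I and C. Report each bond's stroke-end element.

b0 stroke at J2
b1 stroke at J3
b2 stroke at I1
b3 stroke at J2
b4 stroke at J1

β4 |J1  (source Se1 imposes e)
β0 |J2  (closing 1-jn rule on J1)
β2 |I1  (prefer integral on I1)
β1 |J3  (J3: bond 2 brought flow, rest push out)
β3 |J2  (common-f at J2 fixed by 1)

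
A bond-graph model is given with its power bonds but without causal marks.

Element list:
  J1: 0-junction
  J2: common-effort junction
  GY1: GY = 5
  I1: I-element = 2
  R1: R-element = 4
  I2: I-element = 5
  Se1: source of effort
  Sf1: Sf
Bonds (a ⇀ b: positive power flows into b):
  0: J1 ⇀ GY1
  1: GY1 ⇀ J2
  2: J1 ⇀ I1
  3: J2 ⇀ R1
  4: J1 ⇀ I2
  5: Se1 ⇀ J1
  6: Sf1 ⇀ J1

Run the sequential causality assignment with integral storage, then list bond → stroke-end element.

b0 |GY1
b1 |GY1
b2 |I1
b3 |J2
b4 |I2
b5 |J1
b6 |Sf1

bond 5 →J1  (Se1: effort source, stroke at far end)
bond 6 →Sf1  (Sf1 fixes flow; stroke at Sf1)
bond 0 →GY1  (J1: bond 5 brought effort, rest push out)
bond 2 →I1  (common-e at J1 fixed by 5)
bond 4 →I2  (J1: bond 5 brought effort, rest push out)
bond 1 →GY1  (GY1: gyrator matches bond 0)
bond 3 →J2  (J2: last free bond brings effort in)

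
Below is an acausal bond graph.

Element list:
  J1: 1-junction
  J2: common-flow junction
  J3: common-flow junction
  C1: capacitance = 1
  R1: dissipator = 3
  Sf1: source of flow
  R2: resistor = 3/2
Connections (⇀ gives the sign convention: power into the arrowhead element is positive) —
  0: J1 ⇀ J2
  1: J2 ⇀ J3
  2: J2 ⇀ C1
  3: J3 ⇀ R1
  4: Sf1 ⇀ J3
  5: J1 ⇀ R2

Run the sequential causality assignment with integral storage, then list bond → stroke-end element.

bond 0 →J2
bond 1 →J3
bond 2 →J2
bond 3 →J3
bond 4 →Sf1
bond 5 →J1

bond 4 stroke→Sf1  (Sf1: flow source, stroke at near end)
bond 1 stroke→J3  (common-f at J3 fixed by 4)
bond 3 stroke→J3  (J3: bond 4 brought flow, rest push out)
bond 0 stroke→J2  (common-f at J2 fixed by 1)
bond 2 stroke→J2  (common-f at J2 fixed by 1)
bond 5 stroke→J1  (common-f at J1 fixed by 0)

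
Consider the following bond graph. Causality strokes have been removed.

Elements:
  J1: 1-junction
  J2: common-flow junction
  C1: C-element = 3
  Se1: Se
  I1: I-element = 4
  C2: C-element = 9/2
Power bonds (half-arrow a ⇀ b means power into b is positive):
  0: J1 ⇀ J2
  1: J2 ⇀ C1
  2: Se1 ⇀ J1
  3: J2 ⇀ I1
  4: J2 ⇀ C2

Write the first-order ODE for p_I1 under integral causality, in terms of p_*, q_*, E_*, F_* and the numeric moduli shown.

#2 →J1  (Se1: effort source, stroke at far end)
#0 →J2  (only one flow-in slot at J1)
#1 →J2  (prefer integral on C1)
#3 →I1  (prefer integral on I1)
#4 →J2  (J2 flow already set via bond 3)

dp_I1/dt = E_Se1 - q_C1/3 - 2*q_C2/9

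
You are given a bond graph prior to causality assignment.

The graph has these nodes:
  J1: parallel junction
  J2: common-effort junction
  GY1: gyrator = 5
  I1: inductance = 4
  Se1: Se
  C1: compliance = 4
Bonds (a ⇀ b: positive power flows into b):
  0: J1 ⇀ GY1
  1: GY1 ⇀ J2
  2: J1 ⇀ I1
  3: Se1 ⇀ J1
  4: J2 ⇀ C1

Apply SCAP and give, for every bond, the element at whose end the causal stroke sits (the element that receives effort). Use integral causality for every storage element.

β0 |GY1
β1 |GY1
β2 |I1
β3 |J1
β4 |J2

#3 stroke at J1  (Se1 (Se) sets effort on bond)
#0 stroke at GY1  (J1: bond 3 brought effort, rest push out)
#2 stroke at I1  (J1: bond 3 brought effort, rest push out)
#1 stroke at GY1  (through GY1, causality inverts; strokes same side of GY1)
#4 stroke at J2  (closing 0-jn rule on J2)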